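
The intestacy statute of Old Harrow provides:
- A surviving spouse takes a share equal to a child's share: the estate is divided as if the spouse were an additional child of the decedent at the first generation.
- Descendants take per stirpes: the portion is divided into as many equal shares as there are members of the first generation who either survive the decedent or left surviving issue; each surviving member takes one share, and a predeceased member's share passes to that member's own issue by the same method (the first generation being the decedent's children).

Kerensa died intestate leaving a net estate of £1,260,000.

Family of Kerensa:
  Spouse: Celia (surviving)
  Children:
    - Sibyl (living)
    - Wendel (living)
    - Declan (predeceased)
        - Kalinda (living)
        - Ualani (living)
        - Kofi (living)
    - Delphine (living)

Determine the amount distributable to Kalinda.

The spouse counts as an additional share at the children's level, so there are 5 primary shares of £252,000. Celia takes one such share (£252,000).
The children's combined portion (£1,008,000) is divided into 4 shares of £252,000: Sibyl, Wendel, and Delphine each take £252,000; Declan's £252,000 share passes to Declan's issue.
Declan's share (£252,000) is divided into 3 shares of £84,000: Kalinda, Ualani, and Kofi each take £84,000.

Kalinda receives £84,000.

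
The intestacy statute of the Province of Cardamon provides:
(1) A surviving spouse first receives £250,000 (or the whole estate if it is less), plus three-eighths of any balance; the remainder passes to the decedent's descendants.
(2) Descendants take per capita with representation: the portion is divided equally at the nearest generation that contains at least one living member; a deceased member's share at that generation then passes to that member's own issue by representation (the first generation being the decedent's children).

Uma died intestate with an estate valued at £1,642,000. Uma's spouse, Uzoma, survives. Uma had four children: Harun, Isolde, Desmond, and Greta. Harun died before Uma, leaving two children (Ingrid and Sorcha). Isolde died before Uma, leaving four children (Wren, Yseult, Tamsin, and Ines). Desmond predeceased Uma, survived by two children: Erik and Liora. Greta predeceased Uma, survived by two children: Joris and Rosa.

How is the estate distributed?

Uzoma first takes £250,000, leaving a balance of £1,392,000. Uzoma then takes three-eighths of the balance (£522,000), for a total of £772,000. The remaining £870,000 passes to the descendants.
No child survives, so the initial division is made at the grandchildren's generation.
The descendants' portion (£870,000) is divided into 10 shares of £87,000: Ingrid, Sorcha, Wren, Yseult, Tamsin, Ines, Erik, Liora, Joris, and Rosa each take £87,000.

Uzoma: £772,000; Ingrid: £87,000; Sorcha: £87,000; Wren: £87,000; Yseult: £87,000; Tamsin: £87,000; Ines: £87,000; Erik: £87,000; Liora: £87,000; Joris: £87,000; Rosa: £87,000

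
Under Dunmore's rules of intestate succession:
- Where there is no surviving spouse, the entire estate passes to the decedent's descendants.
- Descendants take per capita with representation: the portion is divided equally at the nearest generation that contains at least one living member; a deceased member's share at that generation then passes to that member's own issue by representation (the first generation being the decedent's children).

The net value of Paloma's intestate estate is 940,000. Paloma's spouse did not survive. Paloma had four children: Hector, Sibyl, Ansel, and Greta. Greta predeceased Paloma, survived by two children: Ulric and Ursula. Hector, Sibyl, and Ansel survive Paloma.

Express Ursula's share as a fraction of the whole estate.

The entire 940,000 passes to the descendants.
That amount (940,000) is divided into 4 shares of 235,000: Hector, Sibyl, and Ansel each take 235,000; Greta's 235,000 share passes to Greta's issue.
Greta's share (235,000) is divided into 2 shares of 117,500: Ulric and Ursula each take 117,500.

Ursula receives 1/8 of the estate.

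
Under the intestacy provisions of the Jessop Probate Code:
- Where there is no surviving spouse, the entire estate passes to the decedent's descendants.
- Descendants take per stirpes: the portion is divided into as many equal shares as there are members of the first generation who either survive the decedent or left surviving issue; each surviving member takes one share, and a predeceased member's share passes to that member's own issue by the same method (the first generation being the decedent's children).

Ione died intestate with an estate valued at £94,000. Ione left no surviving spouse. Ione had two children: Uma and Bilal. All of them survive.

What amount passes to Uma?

Uma receives £47,000.

The entire £94,000 passes to the descendants.
That amount (£94,000) is divided into 2 shares of £47,000: Uma and Bilal each take £47,000.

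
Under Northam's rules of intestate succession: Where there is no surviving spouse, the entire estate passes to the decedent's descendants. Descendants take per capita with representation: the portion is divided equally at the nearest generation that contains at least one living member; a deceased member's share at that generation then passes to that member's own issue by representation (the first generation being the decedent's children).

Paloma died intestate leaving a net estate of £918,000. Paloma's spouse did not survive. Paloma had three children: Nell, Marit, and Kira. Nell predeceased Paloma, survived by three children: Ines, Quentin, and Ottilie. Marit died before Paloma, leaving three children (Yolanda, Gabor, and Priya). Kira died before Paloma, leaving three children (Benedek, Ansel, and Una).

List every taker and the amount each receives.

Ines: £102,000; Quentin: £102,000; Ottilie: £102,000; Yolanda: £102,000; Gabor: £102,000; Priya: £102,000; Benedek: £102,000; Ansel: £102,000; Una: £102,000

The entire £918,000 passes to the descendants.
No child survives, so the initial division is made at the grandchildren's generation.
That amount (£918,000) is divided into 9 shares of £102,000: Ines, Quentin, Ottilie, Yolanda, Gabor, Priya, Benedek, Ansel, and Una each take £102,000.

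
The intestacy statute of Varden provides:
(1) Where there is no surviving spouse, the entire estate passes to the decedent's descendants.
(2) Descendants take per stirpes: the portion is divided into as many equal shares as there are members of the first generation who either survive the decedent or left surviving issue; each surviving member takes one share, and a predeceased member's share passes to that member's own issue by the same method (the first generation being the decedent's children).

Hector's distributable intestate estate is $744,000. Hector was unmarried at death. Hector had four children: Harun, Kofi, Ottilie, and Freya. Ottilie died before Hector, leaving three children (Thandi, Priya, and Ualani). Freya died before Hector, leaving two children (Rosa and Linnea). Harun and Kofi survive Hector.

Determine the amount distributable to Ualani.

The entire $744,000 passes to the descendants.
That amount ($744,000) is divided into 4 shares of $186,000: Harun and Kofi each take $186,000; Ottilie's $186,000 share passes to Ottilie's issue; Freya's $186,000 share passes to Freya's issue.
Ottilie's share ($186,000) is divided into 3 shares of $62,000: Thandi, Priya, and Ualani each take $62,000.
Freya's share ($186,000) is divided into 2 shares of $93,000: Rosa and Linnea each take $93,000.

Ualani receives $62,000.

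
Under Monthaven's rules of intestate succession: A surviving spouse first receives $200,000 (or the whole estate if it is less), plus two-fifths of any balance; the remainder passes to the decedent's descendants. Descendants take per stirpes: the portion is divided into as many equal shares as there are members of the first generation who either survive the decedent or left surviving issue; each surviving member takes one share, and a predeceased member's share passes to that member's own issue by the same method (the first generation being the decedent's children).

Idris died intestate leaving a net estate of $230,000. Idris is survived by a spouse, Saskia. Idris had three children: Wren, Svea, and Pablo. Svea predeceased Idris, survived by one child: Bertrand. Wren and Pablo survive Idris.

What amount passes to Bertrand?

Saskia first takes $200,000, leaving a balance of $30,000. Saskia then takes two-fifths of the balance ($12,000), for a total of $212,000. The remaining $18,000 passes to the descendants.
The descendants' portion ($18,000) is divided into 3 shares of $6,000: Wren and Pablo each take $6,000; Svea's $6,000 share passes to Svea's issue.
Svea's share ($6,000) passes entirely to Bertrand.

Bertrand receives $6,000.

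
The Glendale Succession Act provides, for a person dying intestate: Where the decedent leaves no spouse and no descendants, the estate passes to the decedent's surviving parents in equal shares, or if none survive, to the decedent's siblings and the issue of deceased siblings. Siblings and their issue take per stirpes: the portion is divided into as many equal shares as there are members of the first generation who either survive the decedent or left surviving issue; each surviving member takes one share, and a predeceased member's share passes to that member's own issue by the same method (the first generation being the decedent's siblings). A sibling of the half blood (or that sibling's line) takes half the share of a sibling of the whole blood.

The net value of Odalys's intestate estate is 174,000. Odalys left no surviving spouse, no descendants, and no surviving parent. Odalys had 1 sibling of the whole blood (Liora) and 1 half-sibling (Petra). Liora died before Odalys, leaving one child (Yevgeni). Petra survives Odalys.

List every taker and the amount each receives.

The entire 174,000 passes to the siblings and their issue.
Counting each half-blood sibling's line as half a unit, there are 3/2 units in 174,000, so one unit is 116,000. Whole-blood lines (Liora) take 116,000 each; half-blood lines (Petra) take 58,000 each.
Liora's share (116,000) passes entirely to Yevgeni.

Petra: 58,000; Yevgeni: 116,000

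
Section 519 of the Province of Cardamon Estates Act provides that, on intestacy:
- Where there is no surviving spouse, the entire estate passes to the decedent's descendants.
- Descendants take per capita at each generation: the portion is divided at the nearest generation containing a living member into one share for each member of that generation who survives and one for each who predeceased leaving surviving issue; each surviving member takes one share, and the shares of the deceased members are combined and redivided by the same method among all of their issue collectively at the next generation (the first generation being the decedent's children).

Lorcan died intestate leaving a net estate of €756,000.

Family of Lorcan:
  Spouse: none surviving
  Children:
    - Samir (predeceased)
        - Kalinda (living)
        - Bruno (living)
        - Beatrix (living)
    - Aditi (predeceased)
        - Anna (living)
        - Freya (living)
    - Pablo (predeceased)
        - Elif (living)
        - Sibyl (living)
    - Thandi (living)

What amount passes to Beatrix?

The entire €756,000 passes to the descendants.
That amount (€756,000) is divided at the children's generation into 4 shares of €189,000. Thandi takes €189,000. The 3 shares of the deceased (Samir, Aditi, and Pablo) are combined into a pool of €567,000.
That pool (€567,000) is divided at the grandchildren's generation equally among Kalinda, Bruno, Beatrix, Anna, Freya, Elif, and Sibyl: €81,000 each.

Beatrix receives €81,000.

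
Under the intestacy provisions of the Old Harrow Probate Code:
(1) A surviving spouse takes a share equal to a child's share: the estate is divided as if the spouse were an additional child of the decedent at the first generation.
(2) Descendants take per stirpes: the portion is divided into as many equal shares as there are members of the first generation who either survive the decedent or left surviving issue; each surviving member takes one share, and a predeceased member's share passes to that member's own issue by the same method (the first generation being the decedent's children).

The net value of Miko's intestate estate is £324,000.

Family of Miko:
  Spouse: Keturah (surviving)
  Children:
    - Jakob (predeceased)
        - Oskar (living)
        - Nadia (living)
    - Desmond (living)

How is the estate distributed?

The spouse counts as an additional share at the children's level, so there are 3 primary shares of £108,000. Keturah takes one such share (£108,000).
The children's combined portion (£216,000) is divided into 2 shares of £108,000: Desmond takes £108,000; Jakob's £108,000 share passes to Jakob's issue.
Jakob's share (£108,000) is divided into 2 shares of £54,000: Oskar and Nadia each take £54,000.

Keturah: £108,000; Oskar: £54,000; Nadia: £54,000; Desmond: £108,000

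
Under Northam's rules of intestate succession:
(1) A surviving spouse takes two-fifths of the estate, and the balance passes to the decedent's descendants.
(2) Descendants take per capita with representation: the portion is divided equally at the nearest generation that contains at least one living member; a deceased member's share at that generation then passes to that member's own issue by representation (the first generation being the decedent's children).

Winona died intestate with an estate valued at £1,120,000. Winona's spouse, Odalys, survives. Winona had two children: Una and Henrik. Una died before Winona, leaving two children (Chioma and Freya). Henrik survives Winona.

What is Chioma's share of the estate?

Odalys takes two-fifths of £1,120,000 = £448,000. The remaining £672,000 passes to the descendants.
The descendants' portion (£672,000) is divided into 2 shares of £336,000: Henrik takes £336,000; Una's £336,000 share passes to Una's issue.
Una's share (£336,000) is divided into 2 shares of £168,000: Chioma and Freya each take £168,000.

Chioma receives £168,000.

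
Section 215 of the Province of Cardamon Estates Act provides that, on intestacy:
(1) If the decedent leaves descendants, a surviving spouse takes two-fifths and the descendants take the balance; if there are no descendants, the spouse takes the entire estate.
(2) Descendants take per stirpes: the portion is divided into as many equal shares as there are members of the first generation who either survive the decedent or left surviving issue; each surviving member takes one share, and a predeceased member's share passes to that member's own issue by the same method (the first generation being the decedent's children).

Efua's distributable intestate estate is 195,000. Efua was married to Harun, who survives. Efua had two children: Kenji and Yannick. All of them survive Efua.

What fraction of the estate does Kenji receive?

Kenji receives 3/10 of the estate.

Harun takes two-fifths of 195,000 = 78,000. The remaining 117,000 passes to the descendants.
The descendants' portion (117,000) is divided into 2 shares of 58,500: Kenji and Yannick each take 58,500.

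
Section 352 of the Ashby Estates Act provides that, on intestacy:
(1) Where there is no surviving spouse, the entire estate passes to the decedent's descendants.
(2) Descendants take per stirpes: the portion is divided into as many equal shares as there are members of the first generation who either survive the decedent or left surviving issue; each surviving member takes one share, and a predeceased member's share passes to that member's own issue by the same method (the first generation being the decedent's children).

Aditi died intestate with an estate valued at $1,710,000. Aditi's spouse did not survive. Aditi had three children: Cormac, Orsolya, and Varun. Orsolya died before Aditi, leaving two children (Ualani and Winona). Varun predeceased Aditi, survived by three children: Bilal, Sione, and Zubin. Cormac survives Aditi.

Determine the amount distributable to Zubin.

The entire $1,710,000 passes to the descendants.
That amount ($1,710,000) is divided into 3 shares of $570,000: Cormac takes $570,000; Orsolya's $570,000 share passes to Orsolya's issue; Varun's $570,000 share passes to Varun's issue.
Orsolya's share ($570,000) is divided into 2 shares of $285,000: Ualani and Winona each take $285,000.
Varun's share ($570,000) is divided into 3 shares of $190,000: Bilal, Sione, and Zubin each take $190,000.

Zubin receives $190,000.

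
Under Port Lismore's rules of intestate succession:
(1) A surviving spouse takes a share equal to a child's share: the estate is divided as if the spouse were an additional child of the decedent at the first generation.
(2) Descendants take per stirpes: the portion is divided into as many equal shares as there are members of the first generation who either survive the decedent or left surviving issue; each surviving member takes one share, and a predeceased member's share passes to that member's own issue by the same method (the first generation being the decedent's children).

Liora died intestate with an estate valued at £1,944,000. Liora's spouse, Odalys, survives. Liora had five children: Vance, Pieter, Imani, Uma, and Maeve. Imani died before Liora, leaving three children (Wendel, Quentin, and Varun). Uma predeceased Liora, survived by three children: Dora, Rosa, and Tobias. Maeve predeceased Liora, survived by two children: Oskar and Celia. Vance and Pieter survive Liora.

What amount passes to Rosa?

Rosa receives £108,000.

The spouse counts as an additional share at the children's level, so there are 6 primary shares of £324,000. Odalys takes one such share (£324,000).
The children's combined portion (£1,620,000) is divided into 5 shares of £324,000: Vance and Pieter each take £324,000; Imani's £324,000 share passes to Imani's issue; Uma's £324,000 share passes to Uma's issue; Maeve's £324,000 share passes to Maeve's issue.
Imani's share (£324,000) is divided into 3 shares of £108,000: Wendel, Quentin, and Varun each take £108,000.
Uma's share (£324,000) is divided into 3 shares of £108,000: Dora, Rosa, and Tobias each take £108,000.
Maeve's share (£324,000) is divided into 2 shares of £162,000: Oskar and Celia each take £162,000.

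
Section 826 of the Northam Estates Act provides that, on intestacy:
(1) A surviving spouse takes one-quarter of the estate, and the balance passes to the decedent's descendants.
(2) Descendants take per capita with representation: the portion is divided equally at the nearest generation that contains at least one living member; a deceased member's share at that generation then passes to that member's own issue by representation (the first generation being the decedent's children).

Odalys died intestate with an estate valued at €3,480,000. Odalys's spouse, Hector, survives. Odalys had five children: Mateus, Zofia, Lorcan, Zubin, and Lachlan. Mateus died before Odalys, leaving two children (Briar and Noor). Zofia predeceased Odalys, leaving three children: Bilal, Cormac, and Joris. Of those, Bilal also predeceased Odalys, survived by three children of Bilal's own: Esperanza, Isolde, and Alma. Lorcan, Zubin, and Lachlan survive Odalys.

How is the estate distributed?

Hector: €870,000; Briar: €261,000; Noor: €261,000; Esperanza: €58,000; Isolde: €58,000; Alma: €58,000; Cormac: €174,000; Joris: €174,000; Lorcan: €522,000; Zubin: €522,000; Lachlan: €522,000

Hector takes one-quarter of €3,480,000 = €870,000. The remaining €2,610,000 passes to the descendants.
The descendants' portion (€2,610,000) is divided into 5 shares of €522,000: Lorcan, Zubin, and Lachlan each take €522,000; Mateus's €522,000 share passes to Mateus's issue; Zofia's €522,000 share passes to Zofia's issue.
Mateus's share (€522,000) is divided into 2 shares of €261,000: Briar and Noor each take €261,000.
Zofia's share (€522,000) is divided into 3 shares of €174,000: Cormac and Joris each take €174,000; Bilal's €174,000 share passes to Bilal's issue.
Bilal's share (€174,000) is divided into 3 shares of €58,000: Esperanza, Isolde, and Alma each take €58,000.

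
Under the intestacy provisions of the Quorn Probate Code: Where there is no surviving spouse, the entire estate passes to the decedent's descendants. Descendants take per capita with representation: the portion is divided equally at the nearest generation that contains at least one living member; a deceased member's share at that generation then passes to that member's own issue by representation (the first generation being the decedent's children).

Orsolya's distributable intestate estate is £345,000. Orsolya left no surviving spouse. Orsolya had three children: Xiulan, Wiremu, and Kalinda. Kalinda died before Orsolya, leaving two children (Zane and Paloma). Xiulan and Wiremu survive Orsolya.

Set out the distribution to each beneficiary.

Xiulan: £115,000; Wiremu: £115,000; Zane: £57,500; Paloma: £57,500

The entire £345,000 passes to the descendants.
That amount (£345,000) is divided into 3 shares of £115,000: Xiulan and Wiremu each take £115,000; Kalinda's £115,000 share passes to Kalinda's issue.
Kalinda's share (£115,000) is divided into 2 shares of £57,500: Zane and Paloma each take £57,500.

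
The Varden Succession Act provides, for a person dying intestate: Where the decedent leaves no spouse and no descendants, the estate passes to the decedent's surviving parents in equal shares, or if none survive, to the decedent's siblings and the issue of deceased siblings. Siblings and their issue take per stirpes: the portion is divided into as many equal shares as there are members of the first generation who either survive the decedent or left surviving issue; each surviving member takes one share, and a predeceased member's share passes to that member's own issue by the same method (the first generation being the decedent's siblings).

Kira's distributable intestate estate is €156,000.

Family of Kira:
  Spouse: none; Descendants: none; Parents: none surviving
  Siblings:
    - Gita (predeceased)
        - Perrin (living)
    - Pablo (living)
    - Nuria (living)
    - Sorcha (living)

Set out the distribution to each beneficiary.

Perrin: €39,000; Pablo: €39,000; Nuria: €39,000; Sorcha: €39,000

The entire €156,000 passes to the siblings and their issue.
That amount (€156,000) is divided into 4 shares of €39,000: Pablo, Nuria, and Sorcha each take €39,000; Gita's €39,000 share passes to Gita's issue.
Gita's share (€39,000) passes entirely to Perrin.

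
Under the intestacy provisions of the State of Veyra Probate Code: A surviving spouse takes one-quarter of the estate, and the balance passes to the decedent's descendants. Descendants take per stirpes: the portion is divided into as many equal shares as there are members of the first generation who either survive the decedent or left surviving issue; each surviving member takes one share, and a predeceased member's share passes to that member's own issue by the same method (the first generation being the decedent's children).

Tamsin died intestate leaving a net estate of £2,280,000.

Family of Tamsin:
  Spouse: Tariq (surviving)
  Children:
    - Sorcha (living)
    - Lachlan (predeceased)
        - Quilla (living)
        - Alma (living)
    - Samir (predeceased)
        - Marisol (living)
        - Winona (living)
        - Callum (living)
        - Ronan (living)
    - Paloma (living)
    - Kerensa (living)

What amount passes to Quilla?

Tariq takes one-quarter of £2,280,000 = £570,000. The remaining £1,710,000 passes to the descendants.
The descendants' portion (£1,710,000) is divided into 5 shares of £342,000: Sorcha, Paloma, and Kerensa each take £342,000; Lachlan's £342,000 share passes to Lachlan's issue; Samir's £342,000 share passes to Samir's issue.
Lachlan's share (£342,000) is divided into 2 shares of £171,000: Quilla and Alma each take £171,000.
Samir's share (£342,000) is divided into 4 shares of £85,500: Marisol, Winona, Callum, and Ronan each take £85,500.

Quilla receives £171,000.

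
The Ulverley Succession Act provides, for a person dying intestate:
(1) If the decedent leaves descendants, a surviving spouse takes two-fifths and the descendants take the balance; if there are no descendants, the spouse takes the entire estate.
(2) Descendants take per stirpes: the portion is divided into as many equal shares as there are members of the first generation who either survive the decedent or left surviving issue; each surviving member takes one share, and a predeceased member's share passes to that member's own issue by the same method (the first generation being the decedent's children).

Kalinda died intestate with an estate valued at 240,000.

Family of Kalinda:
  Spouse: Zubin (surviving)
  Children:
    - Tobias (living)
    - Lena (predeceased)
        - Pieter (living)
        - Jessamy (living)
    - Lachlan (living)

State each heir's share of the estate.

Zubin takes two-fifths of 240,000 = 96,000. The remaining 144,000 passes to the descendants.
The descendants' portion (144,000) is divided into 3 shares of 48,000: Tobias and Lachlan each take 48,000; Lena's 48,000 share passes to Lena's issue.
Lena's share (48,000) is divided into 2 shares of 24,000: Pieter and Jessamy each take 24,000.

Zubin: 96,000; Tobias: 48,000; Pieter: 24,000; Jessamy: 24,000; Lachlan: 48,000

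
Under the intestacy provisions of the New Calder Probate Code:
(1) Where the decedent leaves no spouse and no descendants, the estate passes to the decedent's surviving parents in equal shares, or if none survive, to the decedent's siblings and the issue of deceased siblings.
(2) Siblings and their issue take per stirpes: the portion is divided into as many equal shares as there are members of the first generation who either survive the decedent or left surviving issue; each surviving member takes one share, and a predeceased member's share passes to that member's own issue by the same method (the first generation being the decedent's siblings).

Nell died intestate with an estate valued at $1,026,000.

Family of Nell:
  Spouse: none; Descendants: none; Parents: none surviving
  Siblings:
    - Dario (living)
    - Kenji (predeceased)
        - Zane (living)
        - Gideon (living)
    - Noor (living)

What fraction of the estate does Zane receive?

The entire $1,026,000 passes to the siblings and their issue.
That amount ($1,026,000) is divided into 3 shares of $342,000: Dario and Noor each take $342,000; Kenji's $342,000 share passes to Kenji's issue.
Kenji's share ($342,000) is divided into 2 shares of $171,000: Zane and Gideon each take $171,000.

Zane receives 1/6 of the estate.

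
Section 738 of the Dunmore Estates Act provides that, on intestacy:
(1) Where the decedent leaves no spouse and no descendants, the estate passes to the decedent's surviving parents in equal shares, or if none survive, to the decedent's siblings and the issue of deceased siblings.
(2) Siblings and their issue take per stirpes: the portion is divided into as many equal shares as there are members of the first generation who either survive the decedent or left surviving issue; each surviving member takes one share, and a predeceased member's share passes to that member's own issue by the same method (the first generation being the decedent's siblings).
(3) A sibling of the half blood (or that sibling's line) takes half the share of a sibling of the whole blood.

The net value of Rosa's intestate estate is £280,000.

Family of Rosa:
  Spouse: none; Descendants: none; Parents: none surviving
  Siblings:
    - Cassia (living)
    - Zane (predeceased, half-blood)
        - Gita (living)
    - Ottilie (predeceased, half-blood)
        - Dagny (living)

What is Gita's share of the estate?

Gita receives £70,000.

The entire £280,000 passes to the siblings and their issue.
Counting each half-blood sibling's line as half a unit, there are 2 units in £280,000, so one unit is £140,000. Whole-blood lines (Cassia) take £140,000 each; half-blood lines (Zane and Ottilie) take £70,000 each.
Zane's share (£70,000) passes entirely to Gita.
Ottilie's share (£70,000) passes entirely to Dagny.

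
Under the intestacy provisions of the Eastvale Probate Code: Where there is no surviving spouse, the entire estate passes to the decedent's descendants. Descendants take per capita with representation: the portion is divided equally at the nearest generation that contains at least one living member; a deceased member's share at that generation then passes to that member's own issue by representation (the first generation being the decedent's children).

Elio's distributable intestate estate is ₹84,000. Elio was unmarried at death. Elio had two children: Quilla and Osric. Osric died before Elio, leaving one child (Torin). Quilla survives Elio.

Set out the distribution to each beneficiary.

Quilla: ₹42,000; Torin: ₹42,000

The entire ₹84,000 passes to the descendants.
That amount (₹84,000) is divided into 2 shares of ₹42,000: Quilla takes ₹42,000; Osric's ₹42,000 share passes to Osric's issue.
Osric's share (₹42,000) passes entirely to Torin.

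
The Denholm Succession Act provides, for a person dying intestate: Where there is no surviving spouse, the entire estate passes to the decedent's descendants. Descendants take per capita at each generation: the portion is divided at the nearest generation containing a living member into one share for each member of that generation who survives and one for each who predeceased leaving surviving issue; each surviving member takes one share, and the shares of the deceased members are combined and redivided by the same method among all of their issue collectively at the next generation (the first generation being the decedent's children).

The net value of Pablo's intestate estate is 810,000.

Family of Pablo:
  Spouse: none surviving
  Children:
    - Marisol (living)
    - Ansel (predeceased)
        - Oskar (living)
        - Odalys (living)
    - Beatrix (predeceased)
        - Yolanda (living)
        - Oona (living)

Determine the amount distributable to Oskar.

The entire 810,000 passes to the descendants.
That amount (810,000) is divided at the children's generation into 3 shares of 270,000. Marisol takes 270,000. The 2 shares of the deceased (Ansel and Beatrix) are combined into a pool of 540,000.
That pool (540,000) is divided at the grandchildren's generation equally among Oskar, Odalys, Yolanda, and Oona: 135,000 each.

Oskar receives 135,000.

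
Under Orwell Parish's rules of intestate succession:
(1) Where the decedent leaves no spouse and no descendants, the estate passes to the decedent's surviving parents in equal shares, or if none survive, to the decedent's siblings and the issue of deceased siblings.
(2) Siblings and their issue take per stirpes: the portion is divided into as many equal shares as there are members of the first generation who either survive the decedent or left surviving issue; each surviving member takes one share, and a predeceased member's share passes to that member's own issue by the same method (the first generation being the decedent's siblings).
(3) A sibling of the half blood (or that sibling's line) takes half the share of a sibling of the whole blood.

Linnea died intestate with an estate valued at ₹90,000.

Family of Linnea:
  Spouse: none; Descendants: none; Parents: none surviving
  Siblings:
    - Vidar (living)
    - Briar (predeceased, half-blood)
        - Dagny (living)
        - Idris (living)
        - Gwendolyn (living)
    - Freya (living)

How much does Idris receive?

Idris receives ₹6,000.

The entire ₹90,000 passes to the siblings and their issue.
Counting each half-blood sibling's line as half a unit, there are 5/2 units in ₹90,000, so one unit is ₹36,000. Whole-blood lines (Vidar and Freya) take ₹36,000 each; half-blood lines (Briar) take ₹18,000 each.
Briar's share (₹18,000) is divided into 3 shares of ₹6,000: Dagny, Idris, and Gwendolyn each take ₹6,000.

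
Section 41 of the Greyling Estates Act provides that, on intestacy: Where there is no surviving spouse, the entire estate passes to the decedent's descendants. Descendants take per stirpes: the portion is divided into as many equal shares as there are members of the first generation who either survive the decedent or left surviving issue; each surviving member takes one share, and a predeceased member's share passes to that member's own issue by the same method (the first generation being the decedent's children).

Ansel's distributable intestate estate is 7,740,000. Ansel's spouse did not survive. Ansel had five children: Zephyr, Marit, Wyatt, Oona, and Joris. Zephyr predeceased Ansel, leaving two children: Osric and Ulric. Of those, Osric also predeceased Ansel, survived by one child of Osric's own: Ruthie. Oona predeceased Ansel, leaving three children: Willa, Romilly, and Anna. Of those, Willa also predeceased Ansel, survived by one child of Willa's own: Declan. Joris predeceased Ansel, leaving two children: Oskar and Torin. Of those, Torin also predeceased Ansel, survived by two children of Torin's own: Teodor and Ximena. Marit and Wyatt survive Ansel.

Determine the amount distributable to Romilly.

Romilly receives 516,000.

The entire 7,740,000 passes to the descendants.
That amount (7,740,000) is divided into 5 shares of 1,548,000: Marit and Wyatt each take 1,548,000; Zephyr's 1,548,000 share passes to Zephyr's issue; Oona's 1,548,000 share passes to Oona's issue; Joris's 1,548,000 share passes to Joris's issue.
Zephyr's share (1,548,000) is divided into 2 shares of 774,000: Ulric takes 774,000; Osric's 774,000 share passes to Osric's issue.
Osric's share (774,000) passes entirely to Ruthie.
Oona's share (1,548,000) is divided into 3 shares of 516,000: Romilly and Anna each take 516,000; Willa's 516,000 share passes to Willa's issue.
Willa's share (516,000) passes entirely to Declan.
Joris's share (1,548,000) is divided into 2 shares of 774,000: Oskar takes 774,000; Torin's 774,000 share passes to Torin's issue.
Torin's share (774,000) is divided into 2 shares of 387,000: Teodor and Ximena each take 387,000.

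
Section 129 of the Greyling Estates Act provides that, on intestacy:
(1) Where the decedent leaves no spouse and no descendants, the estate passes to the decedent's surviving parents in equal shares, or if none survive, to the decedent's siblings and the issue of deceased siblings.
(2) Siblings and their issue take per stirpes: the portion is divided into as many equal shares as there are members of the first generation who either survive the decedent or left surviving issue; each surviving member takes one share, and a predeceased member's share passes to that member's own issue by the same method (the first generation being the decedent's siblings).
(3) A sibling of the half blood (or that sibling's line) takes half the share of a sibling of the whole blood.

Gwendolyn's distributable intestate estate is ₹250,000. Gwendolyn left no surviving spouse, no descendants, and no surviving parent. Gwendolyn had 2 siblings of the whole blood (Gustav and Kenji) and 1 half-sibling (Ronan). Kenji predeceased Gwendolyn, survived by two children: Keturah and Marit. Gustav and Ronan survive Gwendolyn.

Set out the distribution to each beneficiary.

Gustav: ₹100,000; Keturah: ₹50,000; Marit: ₹50,000; Ronan: ₹50,000

The entire ₹250,000 passes to the siblings and their issue.
Counting each half-blood sibling's line as half a unit, there are 5/2 units in ₹250,000, so one unit is ₹100,000. Whole-blood lines (Gustav and Kenji) take ₹100,000 each; half-blood lines (Ronan) take ₹50,000 each.
Kenji's share (₹100,000) is divided into 2 shares of ₹50,000: Keturah and Marit each take ₹50,000.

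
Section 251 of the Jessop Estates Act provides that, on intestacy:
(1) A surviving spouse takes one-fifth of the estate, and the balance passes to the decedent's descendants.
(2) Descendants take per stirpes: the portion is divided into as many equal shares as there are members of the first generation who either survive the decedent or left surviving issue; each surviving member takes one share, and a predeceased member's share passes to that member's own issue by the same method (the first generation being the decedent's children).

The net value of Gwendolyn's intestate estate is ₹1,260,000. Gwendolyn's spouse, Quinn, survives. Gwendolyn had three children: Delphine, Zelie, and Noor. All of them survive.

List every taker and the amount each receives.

Quinn takes one-fifth of ₹1,260,000 = ₹252,000. The remaining ₹1,008,000 passes to the descendants.
The descendants' portion (₹1,008,000) is divided into 3 shares of ₹336,000: Delphine, Zelie, and Noor each take ₹336,000.

Quinn: ₹252,000; Delphine: ₹336,000; Zelie: ₹336,000; Noor: ₹336,000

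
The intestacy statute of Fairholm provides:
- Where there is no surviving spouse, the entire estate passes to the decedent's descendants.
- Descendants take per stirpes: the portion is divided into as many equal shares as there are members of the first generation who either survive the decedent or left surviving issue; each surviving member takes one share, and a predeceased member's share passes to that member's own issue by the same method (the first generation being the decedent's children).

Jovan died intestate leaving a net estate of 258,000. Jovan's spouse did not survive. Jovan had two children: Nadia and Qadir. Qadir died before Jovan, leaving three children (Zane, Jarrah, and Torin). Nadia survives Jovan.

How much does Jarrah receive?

The entire 258,000 passes to the descendants.
That amount (258,000) is divided into 2 shares of 129,000: Nadia takes 129,000; Qadir's 129,000 share passes to Qadir's issue.
Qadir's share (129,000) is divided into 3 shares of 43,000: Zane, Jarrah, and Torin each take 43,000.

Jarrah receives 43,000.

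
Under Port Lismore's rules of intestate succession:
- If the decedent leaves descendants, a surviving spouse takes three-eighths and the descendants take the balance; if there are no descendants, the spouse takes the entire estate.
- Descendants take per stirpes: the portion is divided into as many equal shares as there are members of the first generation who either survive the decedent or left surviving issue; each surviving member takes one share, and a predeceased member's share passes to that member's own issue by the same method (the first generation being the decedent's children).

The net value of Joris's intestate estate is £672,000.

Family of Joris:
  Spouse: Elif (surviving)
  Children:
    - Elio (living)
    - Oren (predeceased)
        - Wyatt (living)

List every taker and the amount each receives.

Elif: £252,000; Elio: £210,000; Wyatt: £210,000

Elif takes three-eighths of £672,000 = £252,000. The remaining £420,000 passes to the descendants.
The descendants' portion (£420,000) is divided into 2 shares of £210,000: Elio takes £210,000; Oren's £210,000 share passes to Oren's issue.
Oren's share (£210,000) passes entirely to Wyatt.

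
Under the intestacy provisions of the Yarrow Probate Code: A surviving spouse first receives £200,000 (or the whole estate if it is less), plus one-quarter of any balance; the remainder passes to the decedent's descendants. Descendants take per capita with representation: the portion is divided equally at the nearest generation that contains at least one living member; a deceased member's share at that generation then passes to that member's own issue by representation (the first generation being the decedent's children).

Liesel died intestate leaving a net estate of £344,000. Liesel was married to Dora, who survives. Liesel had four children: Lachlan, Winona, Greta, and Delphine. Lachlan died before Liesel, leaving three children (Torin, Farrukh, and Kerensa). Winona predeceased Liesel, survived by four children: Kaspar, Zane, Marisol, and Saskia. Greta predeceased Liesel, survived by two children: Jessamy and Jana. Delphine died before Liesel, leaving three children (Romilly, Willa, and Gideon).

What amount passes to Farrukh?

Farrukh receives £9,000.

Dora first takes £200,000, leaving a balance of £144,000. Dora then takes one-quarter of the balance (£36,000), for a total of £236,000. The remaining £108,000 passes to the descendants.
No child survives, so the initial division is made at the grandchildren's generation.
The descendants' portion (£108,000) is divided into 12 shares of £9,000: Torin, Farrukh, Kerensa, Kaspar, Zane, Marisol, Saskia, Jessamy, Jana, Romilly, Willa, and Gideon each take £9,000.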